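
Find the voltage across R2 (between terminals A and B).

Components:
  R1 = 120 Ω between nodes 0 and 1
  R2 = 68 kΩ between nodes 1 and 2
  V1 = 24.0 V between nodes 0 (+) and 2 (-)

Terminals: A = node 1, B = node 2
R1 and R2 are in series across V1 (node 0 → node 1 → node 2), and the output A–B is taken across R2, so this is a voltage divider.
Series current: I = V1/(R1 + R2) = 24/(120 + 68000) = 24/68120 = 0.0003523 A
V_R2 = I × R2 = V1 × R2/(R1 + R2) = 24 × 68000/68120 = 23.96 V

Final answer: 23.96 V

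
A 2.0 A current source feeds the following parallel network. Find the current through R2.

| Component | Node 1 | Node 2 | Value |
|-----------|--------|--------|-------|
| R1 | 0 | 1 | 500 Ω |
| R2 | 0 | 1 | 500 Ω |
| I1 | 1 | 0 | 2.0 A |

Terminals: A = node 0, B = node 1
All resistors sit directly between nodes 0 and 1, so they are in parallel and share one voltage V; the full source current 2 A splits among them.
1/R_par = 1/500 + 1/500 = 0.004 S  =>  R_par = 250 Ω
V = I × R_par = 2 × 250 = 500 V
I_R2 = V/R2 = 500/500 = 1 A

Final answer: 1 A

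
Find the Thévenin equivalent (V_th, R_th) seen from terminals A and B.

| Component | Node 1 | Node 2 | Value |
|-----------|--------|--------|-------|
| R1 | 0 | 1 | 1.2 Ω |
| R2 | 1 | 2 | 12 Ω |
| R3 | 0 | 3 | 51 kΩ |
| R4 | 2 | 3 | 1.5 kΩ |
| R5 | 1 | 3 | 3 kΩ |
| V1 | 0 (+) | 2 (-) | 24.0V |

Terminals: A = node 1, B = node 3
Step 1 — V_th is the open-circuit voltage V_A - V_B (nothing connected across the terminals).
Nodal analysis, taking node 2 as the 0 V reference.
Source V1 fixes V_0 = 24 V.
KCL at each unknown node (sum of currents leaving = 0; resistances in Ω):
  Node 1: (V_1 - 24)/1.2 + (V_1 - 0)/12 + (V_1 - V_3)/3000 = 0
  Node 3: (V_3 - 24)/51000 + (V_3 - 0)/1500 + (V_3 - V_1)/3000 = 0
Collecting terms (coefficients in siemens):
  0.917·V_1 - 0.0003333·V_3 = 20
  0.00102·V_3 - 0.0003333·V_1 = 0.0004706
Determinant D = (0.917)(0.00102) - (-0.0003333)(-0.0003333) = 0.0009349
V_1 = [(20)(0.00102) - (-0.0003333)(0.0004706)]/D = 21.81 V
V_3 = [(0.917)(0.0004706) - (20)(-0.0003333)]/D = 7.593 V
V_th = V_1 - V_3 = 21.81 - 7.593 = 14.22 V
Step 2 — R_th: zero the source — replace V1 by a short circuit (node 2 merges into node 0) — and find the resistance seen between A (node 1) and B (node 3).
Reduce the network between node 1 (A) and node 3 (B) by series/parallel combination:
  Rp1 = R1 ‖ R2 (parallel, both between nodes 0 and 1) = 1/(1/1.2 + 1/12) = 1.091 Ω
  Rp2 = R3 ‖ R4 (parallel, both between nodes 0 and 3) = 1/(1/51000 + 1/1500) = 1457 Ω
  Rs1 = Rp1 + Rp2 (series, joined only at node 0) = 1.091 + 1457 = 1458 Ω
  Rp3 = R5 ‖ Rs1 (parallel, both between nodes 1 and 3) = 1/(1/3000 + 1/1458) = 981.3 Ω
R_th = 981.3 Ω

Final answer: V_th = 14.22 V, R_th = 981.3 Ω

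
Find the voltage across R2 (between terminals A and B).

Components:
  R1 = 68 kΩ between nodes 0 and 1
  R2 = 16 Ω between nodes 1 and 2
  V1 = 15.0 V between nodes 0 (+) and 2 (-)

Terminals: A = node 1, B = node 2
R1 and R2 are in series across V1 (node 0 → node 1 → node 2), and the output A–B is taken across R2, so this is a voltage divider.
Series current: I = V1/(R1 + R2) = 15/(68000 + 16) = 15/68020 = 0.0002205 A
V_R2 = I × R2 = V1 × R2/(R1 + R2) = 15 × 16/68020 = 0.003529 V

Final answer: 0.003529 V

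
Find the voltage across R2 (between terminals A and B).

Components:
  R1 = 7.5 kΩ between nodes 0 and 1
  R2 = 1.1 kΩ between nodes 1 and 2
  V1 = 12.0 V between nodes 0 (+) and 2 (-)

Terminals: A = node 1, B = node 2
R1 and R2 are in series across V1 (node 0 → node 1 → node 2), and the output A–B is taken across R2, so this is a voltage divider.
Series current: I = V1/(R1 + R2) = 12/(7500 + 1100) = 12/8600 = 0.001395 A
V_R2 = I × R2 = V1 × R2/(R1 + R2) = 12 × 1100/8600 = 1.535 V

Final answer: 1.535 V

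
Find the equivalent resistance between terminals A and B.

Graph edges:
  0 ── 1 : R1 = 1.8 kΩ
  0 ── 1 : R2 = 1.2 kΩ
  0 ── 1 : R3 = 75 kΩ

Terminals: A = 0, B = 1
Reduce the network between node 0 (A) and node 1 (B) by series/parallel combination:
  Rp1 = R1 ‖ R2 ‖ R3 (parallel, all between nodes 0 and 1) = 1/(1/1800 + 1/1200 + 1/75000) = 713.2 Ω
R_eq = 713.2 Ω

Final answer: 713.2 Ω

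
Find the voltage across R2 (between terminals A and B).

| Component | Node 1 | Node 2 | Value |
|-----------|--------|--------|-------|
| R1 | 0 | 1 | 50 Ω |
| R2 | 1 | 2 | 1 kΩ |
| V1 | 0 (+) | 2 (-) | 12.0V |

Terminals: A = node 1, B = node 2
R1 and R2 are in series across V1 (node 0 → node 1 → node 2), and the output A–B is taken across R2, so this is a voltage divider.
Series current: I = V1/(R1 + R2) = 12/(50 + 1000) = 12/1050 = 0.01143 A
V_R2 = I × R2 = V1 × R2/(R1 + R2) = 12 × 1000/1050 = 11.43 V

Final answer: 11.43 V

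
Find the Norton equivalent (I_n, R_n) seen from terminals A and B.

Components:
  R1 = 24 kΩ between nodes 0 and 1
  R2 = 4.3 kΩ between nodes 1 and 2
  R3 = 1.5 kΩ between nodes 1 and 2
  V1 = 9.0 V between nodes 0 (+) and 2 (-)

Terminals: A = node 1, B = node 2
Find the Thévenin equivalent first; then I_n = V_th/R_th and R_n = R_th.
Step 1 — V_th is the open-circuit voltage V_A - V_B (nothing connected across the terminals).
Nodal analysis, taking node 2 as the 0 V reference.
Source V1 fixes V_0 = 9 V.
KCL at each unknown node (sum of currents leaving = 0; resistances in Ω):
  Node 1: (V_1 - 9)/24000 + (V_1 - 0)/4300 + (V_1 - 0)/1500 = 0
Collecting terms: 0.0009409 × V_1 = 0.000375  =>  V_1 = 0.3986 V
V_th = V_1 - V_2 = 0.3986 - 0 = 0.3986 V
Step 2 — R_th: zero the source — replace V1 by a short circuit (node 2 merges into node 0) — and find the resistance seen between A (node 1) and B (node 0).
Reduce the network between node 1 (A) and node 0 (B) by series/parallel combination:
  Rp1 = R1 ‖ R2 ‖ R3 (parallel, all between nodes 0 and 1) = 1/(1/24000 + 1/4300 + 1/1500) = 1063 Ω
R_th = 1.063 kΩ
I_n = V_th/R_th = 0.3986/1063 = 0.000375 A, and R_n = R_th = 1.063 kΩ

Final answer: I_n = 0.000375 A, R_n = 1.063 kΩ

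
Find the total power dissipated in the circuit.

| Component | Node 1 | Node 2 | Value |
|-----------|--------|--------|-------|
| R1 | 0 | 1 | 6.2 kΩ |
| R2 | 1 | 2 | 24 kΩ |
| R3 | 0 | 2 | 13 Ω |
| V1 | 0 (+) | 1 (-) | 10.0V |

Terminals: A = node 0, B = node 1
Nodal analysis, taking node 1 as the 0 V reference.
Source V1 fixes V_0 = 10 V.
KCL at each unknown node (sum of currents leaving = 0; resistances in Ω):
  Node 2: (V_2 - 0)/24000 + (V_2 - 10)/13 = 0
Collecting terms: 0.07696 × V_2 = 0.7692  =>  V_2 = 9.995 V
Power in each resistor, P = (ΔV)²/R:
  P_R1 = (10 - 0)²/6200 = 0.01613 W
  P_R2 = (0 - 9.995)²/24000 = 0.004162 W
  P_R3 = (10 - 9.995)²/13 = 0.000002255 W
P_total = P_R1 + P_R2 + P_R3 = 0.02029 W

Final answer: 0.02029 W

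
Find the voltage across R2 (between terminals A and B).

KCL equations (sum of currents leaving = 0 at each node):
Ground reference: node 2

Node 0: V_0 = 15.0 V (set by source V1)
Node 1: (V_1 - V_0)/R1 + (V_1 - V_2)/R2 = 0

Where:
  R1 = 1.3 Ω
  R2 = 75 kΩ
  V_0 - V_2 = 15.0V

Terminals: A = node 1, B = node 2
R1 and R2 are in series across V1 (node 0 → node 1 → node 2), and the output A–B is taken across R2, so this is a voltage divider.
Series current: I = V1/(R1 + R2) = 15/(1.3 + 75000) = 15/75000 = 0.0002 A
V_R2 = I × R2 = V1 × R2/(R1 + R2) = 15 × 75000/75000 = 15 V

Final answer: 15 V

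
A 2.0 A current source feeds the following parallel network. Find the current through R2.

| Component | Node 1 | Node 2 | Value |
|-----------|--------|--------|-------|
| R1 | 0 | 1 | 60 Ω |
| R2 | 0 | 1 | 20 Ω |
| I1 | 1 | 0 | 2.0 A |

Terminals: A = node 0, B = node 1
All resistors sit directly between nodes 0 and 1, so they are in parallel and share one voltage V; the full source current 2 A splits among them.
1/R_par = 1/60 + 1/20 = 0.06667 S  =>  R_par = 15 Ω
V = I × R_par = 2 × 15 = 30 V
I_R2 = V/R2 = 30/20 = 1.5 A

Final answer: 1.5 A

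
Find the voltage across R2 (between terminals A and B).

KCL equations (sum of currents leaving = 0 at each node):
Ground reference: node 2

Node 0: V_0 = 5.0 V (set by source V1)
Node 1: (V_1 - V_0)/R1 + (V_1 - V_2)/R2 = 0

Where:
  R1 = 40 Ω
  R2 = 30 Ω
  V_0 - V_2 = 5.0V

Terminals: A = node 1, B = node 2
R1 and R2 are in series across V1 (node 0 → node 1 → node 2), and the output A–B is taken across R2, so this is a voltage divider.
Series current: I = V1/(R1 + R2) = 5/(40 + 30) = 5/70 = 0.07143 A
V_R2 = I × R2 = V1 × R2/(R1 + R2) = 5 × 30/70 = 2.143 V

Final answer: 2.143 V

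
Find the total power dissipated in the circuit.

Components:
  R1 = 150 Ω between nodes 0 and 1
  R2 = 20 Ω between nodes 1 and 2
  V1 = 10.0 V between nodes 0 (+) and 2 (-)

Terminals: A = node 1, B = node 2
Nodal analysis, taking node 2 as the 0 V reference.
Source V1 fixes V_0 = 10 V.
KCL at each unknown node (sum of currents leaving = 0; resistances in Ω):
  Node 1: (V_1 - 10)/150 + (V_1 - 0)/20 = 0
Collecting terms: 0.05667 × V_1 = 0.06667  =>  V_1 = 1.176 V
Power in each resistor, P = (ΔV)²/R:
  P_R1 = (10 - 1.176)²/150 = 0.519 W
  P_R2 = (1.176 - 0)²/20 = 0.0692 W
P_total = P_R1 + P_R2 = 0.5882 W

Final answer: 0.5882 W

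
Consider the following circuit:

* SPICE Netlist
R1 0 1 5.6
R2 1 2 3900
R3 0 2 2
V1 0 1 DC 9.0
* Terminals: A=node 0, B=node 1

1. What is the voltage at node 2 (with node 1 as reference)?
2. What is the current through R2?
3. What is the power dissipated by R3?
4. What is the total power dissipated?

Nodal analysis, taking node 1 as the 0 V reference.
Source V1 fixes V_0 = 9 V.
KCL at each unknown node (sum of currents leaving = 0; resistances in Ω):
  Node 2: (V_2 - 0)/3900 + (V_2 - 9)/2 = 0
Collecting terms: 0.5003 × V_2 = 4.5  =>  V_2 = 8.995 V
Part 1:
  Read off the nodal solution: V_2 = 8.995 V
Part 2:
  I_R2 = (V_1 - V_2)/R2 = (0 - 8.995)/3900 = -0.002307 A
  Magnitude: I_R2 = 0.002307 A
Part 3:
  I_R3 = (V_0 - V_2)/R3 = (9 - 8.995)/2 = 0.002307 A
  P_R3 = I_R3² × R3 = (0.002307)² × 2 = 0.00001064 W
Part 4:
  Power in each resistor, P = (ΔV)²/R:
    P_R1 = (9 - 0)²/5.6 = 14.46 W
    P_R2 = (0 - 8.995)²/3900 = 0.02075 W
    P_R3 = (9 - 8.995)²/2 = 0.00001064 W
  P_total = P_R1 + P_R2 + P_R3 = 14.49 W

Final answers:
1. V_2 = 8.995 V
2. I_R2 = 0.002307 A
3. P_R3 = 1.064e-05 W
4. P_total = 14.49 W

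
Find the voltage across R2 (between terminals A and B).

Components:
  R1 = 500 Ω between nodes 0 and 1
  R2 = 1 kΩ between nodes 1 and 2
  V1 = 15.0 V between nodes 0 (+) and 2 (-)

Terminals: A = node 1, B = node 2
R1 and R2 are in series across V1 (node 0 → node 1 → node 2), and the output A–B is taken across R2, so this is a voltage divider.
Series current: I = V1/(R1 + R2) = 15/(500 + 1000) = 15/1500 = 0.01 A
V_R2 = I × R2 = V1 × R2/(R1 + R2) = 15 × 1000/1500 = 10 V

Final answer: 10 V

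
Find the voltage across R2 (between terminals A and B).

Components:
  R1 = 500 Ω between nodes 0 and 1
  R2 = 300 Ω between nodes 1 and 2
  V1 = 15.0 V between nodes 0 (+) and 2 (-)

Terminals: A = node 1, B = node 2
R1 and R2 are in series across V1 (node 0 → node 1 → node 2), and the output A–B is taken across R2, so this is a voltage divider.
Series current: I = V1/(R1 + R2) = 15/(500 + 300) = 15/800 = 0.01875 A
V_R2 = I × R2 = V1 × R2/(R1 + R2) = 15 × 300/800 = 5.625 V

Final answer: 5.625 V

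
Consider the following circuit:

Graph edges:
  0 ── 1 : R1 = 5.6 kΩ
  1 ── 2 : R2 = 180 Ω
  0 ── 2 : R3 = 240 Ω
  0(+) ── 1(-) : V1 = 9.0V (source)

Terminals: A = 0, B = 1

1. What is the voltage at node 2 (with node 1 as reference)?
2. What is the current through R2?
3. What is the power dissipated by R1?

Nodal analysis, taking node 1 as the 0 V reference.
Source V1 fixes V_0 = 9 V.
KCL at each unknown node (sum of currents leaving = 0; resistances in Ω):
  Node 2: (V_2 - 0)/180 + (V_2 - 9)/240 = 0
Collecting terms: 0.009722 × V_2 = 0.0375  =>  V_2 = 3.857 V
Part 1:
  Read off the nodal solution: V_2 = 3.857 V
Part 2:
  I_R2 = (V_1 - V_2)/R2 = (0 - 3.857)/180 = -0.02143 A
  Magnitude: I_R2 = 0.02143 A
Part 3:
  I_R1 = (V_0 - V_1)/R1 = (9 - 0)/5600 = 0.001607 A
  P_R1 = I_R1² × R1 = (0.001607)² × 5600 = 0.01446 W

Final answers:
1. V_2 = 3.857 V
2. I_R2 = 0.02143 A
3. P_R1 = 0.01446 W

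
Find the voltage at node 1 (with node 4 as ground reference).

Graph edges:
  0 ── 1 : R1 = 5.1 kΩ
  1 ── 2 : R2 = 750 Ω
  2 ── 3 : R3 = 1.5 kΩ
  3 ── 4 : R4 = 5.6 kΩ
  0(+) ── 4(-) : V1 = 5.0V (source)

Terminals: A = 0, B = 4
Nodal analysis, taking node 4 as the 0 V reference.
Source V1 fixes V_0 = 5 V.
KCL at each unknown node (sum of currents leaving = 0; resistances in Ω):
  Node 1: (V_1 - 5)/5100 + (V_1 - V_2)/750 = 0
  Node 2: (V_2 - V_1)/750 + (V_2 - V_3)/1500 = 0
  Node 3: (V_3 - V_2)/1500 + (V_3 - 0)/5600 = 0
Collecting terms (coefficients in siemens):
  0.001529·V_1 - 0.001333·V_2 = 0.0009804
  0.002·V_2 - 0.001333·V_1 - 0.0006667·V_3 = 0
  0.0008452·V_3 - 0.0006667·V_2 = 0
Solving these 3 simultaneous equations (Gaussian elimination) gives:
  V_1 = 3.031 V, V_2 = 2.741 V, V_3 = 2.162 V
The requested potential is V_1 = 3.031 V.

Final answer: V_1 = 3.031 V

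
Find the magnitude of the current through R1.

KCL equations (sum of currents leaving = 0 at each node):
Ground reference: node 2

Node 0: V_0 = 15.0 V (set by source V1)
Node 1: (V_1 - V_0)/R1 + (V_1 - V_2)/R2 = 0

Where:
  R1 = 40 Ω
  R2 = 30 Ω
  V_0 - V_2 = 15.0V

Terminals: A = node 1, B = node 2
Nodal analysis, taking node 2 as the 0 V reference.
Source V1 fixes V_0 = 15 V.
KCL at each unknown node (sum of currents leaving = 0; resistances in Ω):
  Node 1: (V_1 - 15)/40 + (V_1 - 0)/30 = 0
Collecting terms: 0.05833 × V_1 = 0.375  =>  V_1 = 6.429 V
I_R1 = (V_0 - V_1)/R1 = (15 - 6.429)/40 = 0.2143 A
|I_R1| = 0.2143 A

Final answer: |I_R1| = 0.2143 A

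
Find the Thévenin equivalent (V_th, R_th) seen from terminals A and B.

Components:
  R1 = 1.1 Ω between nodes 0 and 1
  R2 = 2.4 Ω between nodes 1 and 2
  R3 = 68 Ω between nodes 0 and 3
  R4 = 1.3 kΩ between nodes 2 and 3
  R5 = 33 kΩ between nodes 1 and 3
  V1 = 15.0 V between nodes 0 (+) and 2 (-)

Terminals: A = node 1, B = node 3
Step 1 — V_th is the open-circuit voltage V_A - V_B (nothing connected across the terminals).
Nodal analysis, taking node 2 as the 0 V reference.
Source V1 fixes V_0 = 15 V.
KCL at each unknown node (sum of currents leaving = 0; resistances in Ω):
  Node 1: (V_1 - 15)/1.1 + (V_1 - 0)/2.4 + (V_1 - V_3)/33000 = 0
  Node 3: (V_3 - 15)/68 + (V_3 - 0)/1300 + (V_3 - V_1)/33000 = 0
Collecting terms (coefficients in siemens):
  1.326·V_1 - 0.0000303·V_3 = 13.64
  0.01551·V_3 - 0.0000303·V_1 = 0.2206
Determinant D = (1.326)(0.01551) - (-0.0000303)(-0.0000303) = 0.02056
V_1 = [(13.64)(0.01551) - (-0.0000303)(0.2206)]/D = 10.29 V
V_3 = [(1.326)(0.2206) - (13.64)(-0.0000303)]/D = 14.25 V
V_th = V_1 - V_3 = 10.29 - 14.25 = -3.961 V
Step 2 — R_th: zero the source — replace V1 by a short circuit (node 2 merges into node 0) — and find the resistance seen between A (node 1) and B (node 3).
Reduce the network between node 1 (A) and node 3 (B) by series/parallel combination:
  Rp1 = R1 ‖ R2 (parallel, both between nodes 0 and 1) = 1/(1/1.1 + 1/2.4) = 0.7543 Ω
  Rp2 = R3 ‖ R4 (parallel, both between nodes 0 and 3) = 1/(1/68 + 1/1300) = 64.62 Ω
  Rs1 = Rp1 + Rp2 (series, joined only at node 0) = 0.7543 + 64.62 = 65.37 Ω
  Rp3 = R5 ‖ Rs1 (parallel, both between nodes 1 and 3) = 1/(1/33000 + 1/65.37) = 65.24 Ω
R_th = 65.24 Ω

Final answer: V_th = -3.961 V, R_th = 65.24 Ω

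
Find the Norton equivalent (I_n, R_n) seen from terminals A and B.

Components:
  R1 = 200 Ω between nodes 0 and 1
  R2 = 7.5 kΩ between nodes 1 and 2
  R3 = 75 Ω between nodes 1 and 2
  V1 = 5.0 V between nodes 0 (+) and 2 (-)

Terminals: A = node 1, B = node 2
Find the Thévenin equivalent first; then I_n = V_th/R_th and R_n = R_th.
Step 1 — V_th is the open-circuit voltage V_A - V_B (nothing connected across the terminals).
Nodal analysis, taking node 2 as the 0 V reference.
Source V1 fixes V_0 = 5 V.
KCL at each unknown node (sum of currents leaving = 0; resistances in Ω):
  Node 1: (V_1 - 5)/200 + (V_1 - 0)/7500 + (V_1 - 0)/75 = 0
Collecting terms: 0.01847 × V_1 = 0.025  =>  V_1 = 1.354 V
V_th = V_1 - V_2 = 1.354 - 0 = 1.354 V
Step 2 — R_th: zero the source — replace V1 by a short circuit (node 2 merges into node 0) — and find the resistance seen between A (node 1) and B (node 0).
Reduce the network between node 1 (A) and node 0 (B) by series/parallel combination:
  Rp1 = R1 ‖ R2 ‖ R3 (parallel, all between nodes 0 and 1) = 1/(1/200 + 1/7500 + 1/75) = 54.15 Ω
R_th = 54.15 Ω
I_n = V_th/R_th = 1.354/54.15 = 0.025 A, and R_n = R_th = 54.15 Ω

Final answer: I_n = 0.025 A, R_n = 54.15 Ω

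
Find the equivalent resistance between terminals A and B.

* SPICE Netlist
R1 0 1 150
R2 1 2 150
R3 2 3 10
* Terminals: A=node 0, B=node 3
Reduce the network between node 0 (A) and node 3 (B) by series/parallel combination:
  Rs1 = R1 + R2 (series, joined only at node 1) = 150 + 150 = 300 Ω
  Rs2 = R3 + Rs1 (series, joined only at node 2) = 10 + 300 = 310 Ω
R_eq = 310 Ω

Final answer: 310 Ω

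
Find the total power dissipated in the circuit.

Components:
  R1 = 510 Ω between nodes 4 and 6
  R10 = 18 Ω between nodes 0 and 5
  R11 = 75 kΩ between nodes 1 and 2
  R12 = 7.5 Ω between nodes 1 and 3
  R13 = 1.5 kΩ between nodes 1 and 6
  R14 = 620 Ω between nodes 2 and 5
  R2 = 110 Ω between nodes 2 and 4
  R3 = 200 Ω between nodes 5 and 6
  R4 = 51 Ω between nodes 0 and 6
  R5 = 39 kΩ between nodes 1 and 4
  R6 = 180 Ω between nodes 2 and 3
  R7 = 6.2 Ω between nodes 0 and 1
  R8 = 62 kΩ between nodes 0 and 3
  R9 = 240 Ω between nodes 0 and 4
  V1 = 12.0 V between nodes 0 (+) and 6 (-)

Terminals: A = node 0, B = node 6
Nodal analysis, taking node 6 as the 0 V reference.
Source V1 fixes V_0 = 12 V.
KCL at each unknown node (sum of currents leaving = 0; resistances in Ω):
  Node 1: (V_1 - V_4)/39000 + (V_1 - 12)/6.2 + (V_1 - V_2)/75000 + (V_1 - V_3)/7.5 + (V_1 - 0)/1500 = 0
  Node 2: (V_2 - V_4)/110 + (V_2 - V_3)/180 + (V_2 - V_1)/75000 + (V_2 - V_5)/620 = 0
  Node 3: (V_3 - V_2)/180 + (V_3 - 12)/62000 + (V_3 - V_1)/7.5 = 0
  Node 4: (V_4 - 0)/510 + (V_4 - V_2)/110 + (V_4 - V_1)/39000 + (V_4 - 12)/240 = 0
  Node 5: (V_5 - 0)/200 + (V_5 - 12)/18 + (V_5 - V_2)/620 = 0
Collecting terms (coefficients in siemens):
  0.2953·V_1 - 0.00001333·V_2 - 0.1333·V_3 - 0.00002564·V_4 = 1.935
  0.01627·V_2 - 0.00001333·V_1 - 0.005556·V_3 - 0.009091·V_4 - 0.001613·V_5 = 0
  0.1389·V_3 - 0.1333·V_1 - 0.005556·V_2 = 0.0001935
  0.01524·V_4 - 0.00002564·V_1 - 0.009091·V_2 = 0.05
  0.06217·V_5 - 0.001613·V_2 = 0.6667
Solving these 5 simultaneous equations (Gaussian elimination) gives:
  V_1 = 11.9 V, V_2 = 10.48 V, V_3 = 11.85 V, V_4 = 9.549 V
  V_5 = 11 V
Power in each resistor, P = (ΔV)²/R:
  P_R1 = (9.549 - 0)²/510 = 0.1788 W
  P_R2 = (10.48 - 9.549)²/110 = 0.007856 W
  P_R3 = (11 - 0)²/200 = 0.6045 W
  P_R4 = (12 - 0)²/51 = 2.824 W
  P_R5 = (11.9 - 9.549)²/39000 = 0.0001421 W
  P_R6 = (10.48 - 11.85)²/180 = 0.01039 W
  P_R7 = (12 - 11.9)²/6.2 = 0.001511 W
  P_R8 = (12 - 11.85)²/62000 = 0.0000003813 W
  P_R9 = (12 - 9.549)²/240 = 0.02503 W
  P_R10 = (12 - 11)²/18 = 0.05607 W
  P_R11 = (11.9 - 10.48)²/75000 = 0.00002706 W
  P_R12 = (11.9 - 11.85)²/7.5 = 0.0004327 W
  P_R13 = (11.9 - 0)²/1500 = 0.09446 W
  P_R14 = (10.48 - 11)²/620 = 0.0004308 W
P_total = P_R1 + P_R2 + P_R3 + P_R4 + P_R5 + P_R6 + P_R7 + P_R8 + P_R9 + P_R10 + P_R11 + P_R12 + P_R13 + P_R14 = 3.803 W

Final answer: 3.803 W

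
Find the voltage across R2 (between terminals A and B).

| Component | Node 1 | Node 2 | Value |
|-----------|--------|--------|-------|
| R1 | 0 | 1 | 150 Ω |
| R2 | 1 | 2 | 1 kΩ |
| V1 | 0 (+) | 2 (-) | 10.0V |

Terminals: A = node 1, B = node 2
R1 and R2 are in series across V1 (node 0 → node 1 → node 2), and the output A–B is taken across R2, so this is a voltage divider.
Series current: I = V1/(R1 + R2) = 10/(150 + 1000) = 10/1150 = 0.008696 A
V_R2 = I × R2 = V1 × R2/(R1 + R2) = 10 × 1000/1150 = 8.696 V

Final answer: 8.696 V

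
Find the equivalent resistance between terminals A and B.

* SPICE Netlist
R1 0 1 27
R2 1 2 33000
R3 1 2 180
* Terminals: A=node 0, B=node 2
Reduce the network between node 0 (A) and node 2 (B) by series/parallel combination:
  Rp1 = R2 ‖ R3 (parallel, both between nodes 1 and 2) = 1/(1/33000 + 1/180) = 179 Ω
  Rs1 = R1 + Rp1 (series, joined only at node 1) = 27 + 179 = 206 Ω
R_eq = 206 Ω

Final answer: 206 Ω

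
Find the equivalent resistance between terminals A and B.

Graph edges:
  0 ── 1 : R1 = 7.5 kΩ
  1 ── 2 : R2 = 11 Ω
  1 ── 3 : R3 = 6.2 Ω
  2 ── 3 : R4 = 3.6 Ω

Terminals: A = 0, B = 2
Reduce the network between node 0 (A) and node 2 (B) by series/parallel combination:
  Rs1 = R3 + R4 (series, joined only at node 3) = 6.2 + 3.6 = 9.8 Ω
  Rp1 = R2 ‖ Rs1 (parallel, both between nodes 1 and 2) = 1/(1/11 + 1/9.8) = 5.183 Ω
  Rs2 = R1 + Rp1 (series, joined only at node 1) = 7500 + 5.183 = 7505 Ω
R_eq = 7.505 kΩ

Final answer: 7.505 kΩ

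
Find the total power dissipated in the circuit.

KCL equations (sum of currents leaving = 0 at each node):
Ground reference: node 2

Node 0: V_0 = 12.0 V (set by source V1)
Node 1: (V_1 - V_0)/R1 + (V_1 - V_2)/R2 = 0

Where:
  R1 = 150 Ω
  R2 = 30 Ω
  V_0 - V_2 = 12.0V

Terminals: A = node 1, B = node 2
Nodal analysis, taking node 2 as the 0 V reference.
Source V1 fixes V_0 = 12 V.
KCL at each unknown node (sum of currents leaving = 0; resistances in Ω):
  Node 1: (V_1 - 12)/150 + (V_1 - 0)/30 = 0
Collecting terms: 0.04 × V_1 = 0.08  =>  V_1 = 2 V
Power in each resistor, P = (ΔV)²/R:
  P_R1 = (12 - 2)²/150 = 0.6667 W
  P_R2 = (2 - 0)²/30 = 0.1333 W
P_total = P_R1 + P_R2 = 0.8 W

Final answer: 0.8 W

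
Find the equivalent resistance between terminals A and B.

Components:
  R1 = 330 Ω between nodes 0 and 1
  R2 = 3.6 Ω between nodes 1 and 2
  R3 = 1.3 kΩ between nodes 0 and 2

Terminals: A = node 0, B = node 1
Reduce the network between node 0 (A) and node 1 (B) by series/parallel combination:
  Rs1 = R3 + R2 (series, joined only at node 2) = 1300 + 3.6 = 1304 Ω
  Rp1 = R1 ‖ Rs1 (parallel, both between nodes 0 and 1) = 1/(1/330 + 1/1304) = 263.3 Ω
R_eq = 263.3 Ω

Final answer: 263.3 Ω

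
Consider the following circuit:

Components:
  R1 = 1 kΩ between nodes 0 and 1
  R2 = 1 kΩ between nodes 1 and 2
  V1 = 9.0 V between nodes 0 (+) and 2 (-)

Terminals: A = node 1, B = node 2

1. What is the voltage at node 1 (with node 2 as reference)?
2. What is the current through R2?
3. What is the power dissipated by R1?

Nodal analysis, taking node 2 as the 0 V reference.
Source V1 fixes V_0 = 9 V.
KCL at each unknown node (sum of currents leaving = 0; resistances in Ω):
  Node 1: (V_1 - 9)/1000 + (V_1 - 0)/1000 = 0
Collecting terms: 0.002 × V_1 = 0.009  =>  V_1 = 4.5 V
Part 1:
  Read off the nodal solution: V_1 = 4.5 V
Part 2:
  I_R2 = (V_1 - V_2)/R2 = (4.5 - 0)/1000 = 0.0045 A
  Magnitude: I_R2 = 0.0045 A
Part 3:
  I_R1 = (V_0 - V_1)/R1 = (9 - 4.5)/1000 = 0.0045 A
  P_R1 = I_R1² × R1 = (0.0045)² × 1000 = 0.02025 W

Final answers:
1. V_1 = 4.5 V
2. I_R2 = 0.0045 A
3. P_R1 = 0.02025 W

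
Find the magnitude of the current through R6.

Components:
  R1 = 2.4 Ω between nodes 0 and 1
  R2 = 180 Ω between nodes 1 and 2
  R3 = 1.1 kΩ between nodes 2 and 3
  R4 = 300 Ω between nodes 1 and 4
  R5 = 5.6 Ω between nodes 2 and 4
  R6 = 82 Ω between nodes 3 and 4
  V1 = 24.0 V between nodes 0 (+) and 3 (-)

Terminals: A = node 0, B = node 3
Nodal analysis, taking node 3 as the 0 V reference.
Source V1 fixes V_0 = 24 V.
KCL at each unknown node (sum of currents leaving = 0; resistances in Ω):
  Node 1: (V_1 - 24)/2.4 + (V_1 - V_2)/180 + (V_1 - V_4)/300 = 0
  Node 2: (V_2 - V_1)/180 + (V_2 - 0)/1100 + (V_2 - V_4)/5.6 = 0
  Node 4: (V_4 - V_1)/300 + (V_4 - V_2)/5.6 + (V_4 - 0)/82 = 0
Collecting terms (coefficients in siemens):
  0.4256·V_1 - 0.005556·V_2 - 0.003333·V_4 = 10
  0.185·V_2 - 0.005556·V_1 - 0.1786·V_4 = 0
  0.1941·V_4 - 0.003333·V_1 - 0.1786·V_2 = 0
Solving these 3 simultaneous equations (Gaussian elimination) gives:
  V_1 = 23.7 V, V_2 = 9.848 V, V_4 = 9.467 V
I_R6 = (V_3 - V_4)/R6 = (0 - 9.467)/82 = -0.1155 A
|I_R6| = 0.1155 A

Final answer: |I_R6| = 0.1155 A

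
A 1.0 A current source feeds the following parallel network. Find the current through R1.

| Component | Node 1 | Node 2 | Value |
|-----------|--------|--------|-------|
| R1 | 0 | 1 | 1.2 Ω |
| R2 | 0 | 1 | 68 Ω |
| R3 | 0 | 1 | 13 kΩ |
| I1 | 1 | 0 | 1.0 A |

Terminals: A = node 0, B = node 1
All resistors sit directly between nodes 0 and 1, so they are in parallel and share one voltage V; the full source current 1 A splits among them.
1/R_par = 1/1.2 + 1/68 + 1/13000 = 0.8481 S  =>  R_par = 1.179 Ω
V = I × R_par = 1 × 1.179 = 1.179 V
I_R1 = V/R1 = 1.179/1.2 = 0.9826 A

Final answer: 0.9826 A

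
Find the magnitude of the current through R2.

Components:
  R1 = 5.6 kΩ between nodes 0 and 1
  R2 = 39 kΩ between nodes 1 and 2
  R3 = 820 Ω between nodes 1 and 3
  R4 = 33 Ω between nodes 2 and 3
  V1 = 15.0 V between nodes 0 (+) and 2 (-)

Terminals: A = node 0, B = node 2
Nodal analysis, taking node 2 as the 0 V reference.
Source V1 fixes V_0 = 15 V.
KCL at each unknown node (sum of currents leaving = 0; resistances in Ω):
  Node 1: (V_1 - 15)/5600 + (V_1 - 0)/39000 + (V_1 - V_3)/820 = 0
  Node 3: (V_3 - V_1)/820 + (V_3 - 0)/33 = 0
Collecting terms (coefficients in siemens):
  0.001424·V_1 - 0.00122·V_3 = 0.002679
  0.03152·V_3 - 0.00122·V_1 = 0
Determinant D = (0.001424)(0.03152) - (-0.00122)(-0.00122) = 0.00004339
V_1 = [(0.002679)(0.03152) - (-0.00122)(0)]/D = 1.946 V
V_3 = [(0.001424)(0) - (0.002679)(-0.00122)]/D = 0.07528 V
I_R2 = (V_1 - V_2)/R2 = (1.946 - 0)/39000 = 0.00004989 A
|I_R2| = 0.00004989 A

Final answer: |I_R2| = 4.989e-05 A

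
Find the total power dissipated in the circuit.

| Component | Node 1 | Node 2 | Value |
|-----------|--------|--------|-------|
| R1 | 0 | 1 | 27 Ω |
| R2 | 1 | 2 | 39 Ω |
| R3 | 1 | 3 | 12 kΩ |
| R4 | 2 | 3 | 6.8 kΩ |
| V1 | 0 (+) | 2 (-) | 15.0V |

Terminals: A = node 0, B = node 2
Nodal analysis, taking node 2 as the 0 V reference.
Source V1 fixes V_0 = 15 V.
KCL at each unknown node (sum of currents leaving = 0; resistances in Ω):
  Node 1: (V_1 - 15)/27 + (V_1 - 0)/39 + (V_1 - V_3)/12000 = 0
  Node 3: (V_3 - V_1)/12000 + (V_3 - 0)/6800 = 0
Collecting terms (coefficients in siemens):
  0.06276·V_1 - 0.00008333·V_3 = 0.5556
  0.0002304·V_3 - 0.00008333·V_1 = 0
Determinant D = (0.06276)(0.0002304) - (-0.00008333)(-0.00008333) = 0.00001445
V_1 = [(0.5556)(0.0002304) - (-0.00008333)(0)]/D = 8.856 V
V_3 = [(0.06276)(0) - (0.5556)(-0.00008333)]/D = 3.203 V
Power in each resistor, P = (ΔV)²/R:
  P_R1 = (15 - 8.856)²/27 = 1.398 W
  P_R2 = (8.856 - 0)²/39 = 2.011 W
  P_R3 = (8.856 - 3.203)²/12000 = 0.002663 W
  P_R4 = (0 - 3.203)²/6800 = 0.001509 W
P_total = P_R1 + P_R2 + P_R3 + P_R4 = 3.413 W

Final answer: 3.413 W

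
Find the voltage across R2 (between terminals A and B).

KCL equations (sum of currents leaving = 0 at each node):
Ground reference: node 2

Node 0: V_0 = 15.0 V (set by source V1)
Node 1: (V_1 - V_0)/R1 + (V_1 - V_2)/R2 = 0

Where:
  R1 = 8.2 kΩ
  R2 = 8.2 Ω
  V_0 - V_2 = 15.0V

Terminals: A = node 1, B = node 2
R1 and R2 are in series across V1 (node 0 → node 1 → node 2), and the output A–B is taken across R2, so this is a voltage divider.
Series current: I = V1/(R1 + R2) = 15/(8200 + 8.2) = 15/8208 = 0.001827 A
V_R2 = I × R2 = V1 × R2/(R1 + R2) = 15 × 8.2/8208 = 0.01499 V

Final answer: 0.01499 V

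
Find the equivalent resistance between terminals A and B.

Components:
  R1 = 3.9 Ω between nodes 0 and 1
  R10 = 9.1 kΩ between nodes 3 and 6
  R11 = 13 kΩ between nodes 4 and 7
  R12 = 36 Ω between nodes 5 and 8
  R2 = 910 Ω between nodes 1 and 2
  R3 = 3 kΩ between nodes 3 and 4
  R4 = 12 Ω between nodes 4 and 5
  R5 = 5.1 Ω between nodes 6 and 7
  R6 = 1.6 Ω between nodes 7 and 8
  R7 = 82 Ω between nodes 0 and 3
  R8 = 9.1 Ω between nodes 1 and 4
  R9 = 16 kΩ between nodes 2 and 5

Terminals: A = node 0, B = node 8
The network is not a plain series/parallel combination. Inject a 1 A test current into terminal A (node 0) and return it from terminal B (node 8); then R_eq = V_A / (1 A).
Nodal analysis, taking node 8 as the 0 V reference.
Current source I_test pushes 1 A into node 0 and draws it out of node 8.
KCL at each unknown node (sum of currents leaving = 0; resistances in Ω):
  Node 0: (V_0 - V_1)/3.9 + (V_0 - V_3)/82 - 1 = 0
  Node 1: (V_1 - V_0)/3.9 + (V_1 - V_2)/910 + (V_1 - V_4)/9.1 = 0
  Node 2: (V_2 - V_1)/910 + (V_2 - V_5)/16000 = 0
  Node 3: (V_3 - V_0)/82 + (V_3 - V_4)/3000 + (V_3 - V_6)/9100 = 0
  Node 4: (V_4 - V_1)/9.1 + (V_4 - V_3)/3000 + (V_4 - V_5)/12 + (V_4 - V_7)/13000 = 0
  Node 5: (V_5 - V_2)/16000 + (V_5 - V_4)/12 + (V_5 - 0)/36 = 0
  Node 6: (V_6 - V_3)/9100 + (V_6 - V_7)/5.1 = 0
  Node 7: (V_7 - V_4)/13000 + (V_7 - V_6)/5.1 + (V_7 - 0)/1.6 = 0
Collecting terms (coefficients in siemens):
  0.2686·V_0 - 0.2564·V_1 - 0.0122·V_3 = 1
  0.3674·V_1 - 0.2564·V_0 - 0.001099·V_2 - 0.1099·V_4 = 0
  0.001161·V_2 - 0.001099·V_1 - 0.0000625·V_5 = 0
  0.01264·V_3 - 0.0122·V_0 - 0.0003333·V_4 - 0.0001099·V_6 = 0
  0.1936·V_4 - 0.1099·V_1 - 0.0003333·V_3 - 0.08333·V_5 - 0.00007692·V_7 = 0
  0.1112·V_5 - 0.0000625·V_2 - 0.08333·V_4 = 0
  0.1962·V_6 - 0.0001099·V_3 - 0.1961·V_7 = 0
  0.8212·V_7 - 0.00007692·V_4 - 0.1961·V_6 = 0
Solving these 8 simultaneous equations (Gaussian elimination) gives:
  V_0 = 60.35 V, V_1 = 56.49 V, V_2 = 55.37 V, V_3 = 59.49 V
  V_4 = 47.5 V, V_5 = 35.63 V, V_6 = 0.0496 V, V_7 = 0.01629 V
R_eq = V_0 / 1 A = 60.35 Ω

Final answer: 60.35 Ω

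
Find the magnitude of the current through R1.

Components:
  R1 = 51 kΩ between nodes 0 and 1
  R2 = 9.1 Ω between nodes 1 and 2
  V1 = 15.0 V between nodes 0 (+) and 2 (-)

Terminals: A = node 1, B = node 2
Nodal analysis, taking node 2 as the 0 V reference.
Source V1 fixes V_0 = 15 V.
KCL at each unknown node (sum of currents leaving = 0; resistances in Ω):
  Node 1: (V_1 - 15)/51000 + (V_1 - 0)/9.1 = 0
Collecting terms: 0.1099 × V_1 = 0.0002941  =>  V_1 = 0.002676 V
I_R1 = (V_0 - V_1)/R1 = (15 - 0.002676)/51000 = 0.0002941 A
|I_R1| = 0.0002941 A

Final answer: |I_R1| = 0.0002941 A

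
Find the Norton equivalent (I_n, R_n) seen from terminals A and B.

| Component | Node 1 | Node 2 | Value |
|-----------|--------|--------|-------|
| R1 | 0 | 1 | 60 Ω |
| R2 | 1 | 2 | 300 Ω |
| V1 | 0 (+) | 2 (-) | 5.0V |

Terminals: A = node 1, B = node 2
Find the Thévenin equivalent first; then I_n = V_th/R_th and R_n = R_th.
Step 1 — V_th is the open-circuit voltage V_A - V_B (nothing connected across the terminals).
Nodal analysis, taking node 2 as the 0 V reference.
Source V1 fixes V_0 = 5 V.
KCL at each unknown node (sum of currents leaving = 0; resistances in Ω):
  Node 1: (V_1 - 5)/60 + (V_1 - 0)/300 = 0
Collecting terms: 0.02 × V_1 = 0.08333  =>  V_1 = 4.167 V
V_th = V_1 - V_2 = 4.167 - 0 = 4.167 V
Step 2 — R_th: zero the source — replace V1 by a short circuit (node 2 merges into node 0) — and find the resistance seen between A (node 1) and B (node 0).
Reduce the network between node 1 (A) and node 0 (B) by series/parallel combination:
  Rp1 = R1 ‖ R2 (parallel, both between nodes 0 and 1) = 1/(1/60 + 1/300) = 50 Ω
R_th = 50 Ω
I_n = V_th/R_th = 4.167/50 = 0.08333 A, and R_n = R_th = 50 Ω

Final answer: I_n = 0.08333 A, R_n = 50 Ω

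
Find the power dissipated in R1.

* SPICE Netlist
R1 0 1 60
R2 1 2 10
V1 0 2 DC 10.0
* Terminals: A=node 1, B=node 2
Nodal analysis, taking node 2 as the 0 V reference.
Source V1 fixes V_0 = 10 V.
KCL at each unknown node (sum of currents leaving = 0; resistances in Ω):
  Node 1: (V_1 - 10)/60 + (V_1 - 0)/10 = 0
Collecting terms: 0.1167 × V_1 = 0.1667  =>  V_1 = 1.429 V
I_R1 = (V_0 - V_1)/R1 = (10 - 1.429)/60 = 0.1429 A
P_R1 = I_R1² × R1 = (0.1429)² × 60 = 1.224 W

Final answer: 1.224 W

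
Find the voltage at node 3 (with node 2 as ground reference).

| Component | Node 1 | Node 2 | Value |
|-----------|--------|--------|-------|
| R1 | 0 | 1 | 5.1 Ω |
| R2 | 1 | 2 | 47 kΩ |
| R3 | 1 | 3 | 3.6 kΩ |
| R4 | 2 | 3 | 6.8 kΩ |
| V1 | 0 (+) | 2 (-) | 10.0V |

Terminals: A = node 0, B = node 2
Nodal analysis, taking node 2 as the 0 V reference.
Source V1 fixes V_0 = 10 V.
KCL at each unknown node (sum of currents leaving = 0; resistances in Ω):
  Node 1: (V_1 - 10)/5.1 + (V_1 - 0)/47000 + (V_1 - V_3)/3600 = 0
  Node 3: (V_3 - V_1)/3600 + (V_3 - 0)/6800 = 0
Collecting terms (coefficients in siemens):
  0.1964·V_1 - 0.0002778·V_3 = 1.961
  0.0004248·V_3 - 0.0002778·V_1 = 0
Determinant D = (0.1964)(0.0004248) - (-0.0002778)(-0.0002778) = 0.00008335
V_1 = [(1.961)(0.0004248) - (-0.0002778)(0)]/D = 9.994 V
V_3 = [(0.1964)(0) - (1.961)(-0.0002778)]/D = 6.535 V
The requested potential is V_3 = 6.535 V.

Final answer: V_3 = 6.535 V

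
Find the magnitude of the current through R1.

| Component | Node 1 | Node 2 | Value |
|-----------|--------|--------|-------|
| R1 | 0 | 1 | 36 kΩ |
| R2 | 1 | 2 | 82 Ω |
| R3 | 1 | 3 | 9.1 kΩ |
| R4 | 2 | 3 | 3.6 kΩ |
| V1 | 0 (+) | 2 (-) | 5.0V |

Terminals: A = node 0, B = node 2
Nodal analysis, taking node 2 as the 0 V reference.
Source V1 fixes V_0 = 5 V.
KCL at each unknown node (sum of currents leaving = 0; resistances in Ω):
  Node 1: (V_1 - 5)/36000 + (V_1 - 0)/82 + (V_1 - V_3)/9100 = 0
  Node 3: (V_3 - V_1)/9100 + (V_3 - 0)/3600 = 0
Collecting terms (coefficients in siemens):
  0.01233·V_1 - 0.0001099·V_3 = 0.0001389
  0.0003877·V_3 - 0.0001099·V_1 = 0
Determinant D = (0.01233)(0.0003877) - (-0.0001099)(-0.0001099) = 0.000004769
V_1 = [(0.0001389)(0.0003877) - (-0.0001099)(0)]/D = 0.01129 V
V_3 = [(0.01233)(0) - (0.0001389)(-0.0001099)]/D = 0.0032 V
I_R1 = (V_0 - V_1)/R1 = (5 - 0.01129)/36000 = 0.0001386 A
|I_R1| = 0.0001386 A

Final answer: |I_R1| = 0.0001386 A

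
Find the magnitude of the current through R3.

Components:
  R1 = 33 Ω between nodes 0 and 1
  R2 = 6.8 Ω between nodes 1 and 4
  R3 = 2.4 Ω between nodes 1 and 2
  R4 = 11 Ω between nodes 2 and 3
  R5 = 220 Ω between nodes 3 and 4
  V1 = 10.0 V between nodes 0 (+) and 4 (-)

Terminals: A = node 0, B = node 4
Nodal analysis, taking node 4 as the 0 V reference.
Source V1 fixes V_0 = 10 V.
KCL at each unknown node (sum of currents leaving = 0; resistances in Ω):
  Node 1: (V_1 - 10)/33 + (V_1 - 0)/6.8 + (V_1 - V_2)/2.4 = 0
  Node 2: (V_2 - V_1)/2.4 + (V_2 - V_3)/11 = 0
  Node 3: (V_3 - V_2)/11 + (V_3 - 0)/220 = 0
Collecting terms (coefficients in siemens):
  0.594·V_1 - 0.4167·V_2 = 0.303
  0.5076·V_2 - 0.4167·V_1 - 0.09091·V_3 = 0
  0.09545·V_3 - 0.09091·V_2 = 0
Solving these 3 simultaneous equations (Gaussian elimination) gives:
  V_1 = 1.668 V, V_2 = 1.651 V, V_3 = 1.572 V
I_R3 = (V_1 - V_2)/R3 = (1.668 - 1.651)/2.4 = 0.007148 A
|I_R3| = 0.007148 A

Final answer: |I_R3| = 0.007148 A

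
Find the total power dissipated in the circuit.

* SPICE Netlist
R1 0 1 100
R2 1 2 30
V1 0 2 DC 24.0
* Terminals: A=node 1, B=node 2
Nodal analysis, taking node 2 as the 0 V reference.
Source V1 fixes V_0 = 24 V.
KCL at each unknown node (sum of currents leaving = 0; resistances in Ω):
  Node 1: (V_1 - 24)/100 + (V_1 - 0)/30 = 0
Collecting terms: 0.04333 × V_1 = 0.24  =>  V_1 = 5.538 V
Power in each resistor, P = (ΔV)²/R:
  P_R1 = (24 - 5.538)²/100 = 3.408 W
  P_R2 = (5.538 - 0)²/30 = 1.022 W
P_total = P_R1 + P_R2 = 4.431 W

Final answer: 4.431 W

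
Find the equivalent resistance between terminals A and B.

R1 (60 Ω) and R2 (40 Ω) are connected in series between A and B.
Reduce the network between node 0 (A) and node 2 (B) by series/parallel combination:
  Rs1 = R1 + R2 (series, joined only at node 1) = 60 + 40 = 100 Ω
R_eq = 100 Ω

Final answer: 100 Ω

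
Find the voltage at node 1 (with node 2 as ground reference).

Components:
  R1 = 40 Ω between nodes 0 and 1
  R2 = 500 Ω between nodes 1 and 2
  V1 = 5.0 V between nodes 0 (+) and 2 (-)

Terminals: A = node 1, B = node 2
Nodal analysis, taking node 2 as the 0 V reference.
Source V1 fixes V_0 = 5 V.
KCL at each unknown node (sum of currents leaving = 0; resistances in Ω):
  Node 1: (V_1 - 5)/40 + (V_1 - 0)/500 = 0
Collecting terms: 0.027 × V_1 = 0.125  =>  V_1 = 4.63 V
The requested potential is V_1 = 4.63 V.

Final answer: V_1 = 4.63 V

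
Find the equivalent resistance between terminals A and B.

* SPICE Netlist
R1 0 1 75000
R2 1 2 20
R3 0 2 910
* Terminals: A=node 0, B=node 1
Reduce the network between node 0 (A) and node 1 (B) by series/parallel combination:
  Rs1 = R3 + R2 (series, joined only at node 2) = 910 + 20 = 930 Ω
  Rp1 = R1 ‖ Rs1 (parallel, both between nodes 0 and 1) = 1/(1/75000 + 1/930) = 918.6 Ω
R_eq = 918.6 Ω

Final answer: 918.6 Ω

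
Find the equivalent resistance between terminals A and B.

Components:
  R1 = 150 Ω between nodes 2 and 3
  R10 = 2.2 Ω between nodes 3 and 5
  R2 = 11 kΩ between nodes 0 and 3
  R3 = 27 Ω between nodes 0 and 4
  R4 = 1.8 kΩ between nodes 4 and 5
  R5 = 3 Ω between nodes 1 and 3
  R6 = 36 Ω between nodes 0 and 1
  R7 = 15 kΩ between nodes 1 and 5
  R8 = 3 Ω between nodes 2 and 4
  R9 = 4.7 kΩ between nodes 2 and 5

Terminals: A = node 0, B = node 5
The network is not a plain series/parallel combination. Inject a 1 A test current into terminal A (node 0) and return it from terminal B (node 5); then R_eq = V_A / (1 A).
Nodal analysis, taking node 5 as the 0 V reference.
Current source I_test pushes 1 A into node 0 and draws it out of node 5.
KCL at each unknown node (sum of currents leaving = 0; resistances in Ω):
  Node 0: (V_0 - V_3)/11000 + (V_0 - V_4)/27 + (V_0 - V_1)/36 - 1 = 0
  Node 1: (V_1 - V_0)/36 + (V_1 - V_3)/3 + (V_1 - 0)/15000 = 0
  Node 2: (V_2 - V_3)/150 + (V_2 - V_4)/3 + (V_2 - 0)/4700 = 0
  Node 3: (V_3 - V_0)/11000 + (V_3 - V_1)/3 + (V_3 - V_2)/150 + (V_3 - 0)/2.2 = 0
  Node 4: (V_4 - V_0)/27 + (V_4 - V_2)/3 + (V_4 - 0)/1800 = 0
Collecting terms (coefficients in siemens):
  0.06491·V_0 - 0.02778·V_1 - 0.00009091·V_3 - 0.03704·V_4 = 1
  0.3612·V_1 - 0.02778·V_0 - 0.3333·V_3 = 0
  0.3402·V_2 - 0.006667·V_3 - 0.3333·V_4 = 0
  0.7946·V_3 - 0.00009091·V_0 - 0.3333·V_1 - 0.006667·V_2 = 0
  0.3709·V_4 - 0.03704·V_0 - 0.3333·V_2 = 0
Solving these 5 simultaneous equations (Gaussian elimination) gives:
  V_0 = 33.53 V, V_1 = 4.564 V, V_2 = 27.8 V, V_3 = 2.152 V
  V_4 = 28.33 V
R_eq = V_0 / 1 A = 33.53 Ω

Final answer: 33.53 Ω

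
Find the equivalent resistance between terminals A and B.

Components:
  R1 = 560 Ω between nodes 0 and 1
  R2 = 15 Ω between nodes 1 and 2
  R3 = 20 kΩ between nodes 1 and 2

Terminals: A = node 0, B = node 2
Reduce the network between node 0 (A) and node 2 (B) by series/parallel combination:
  Rp1 = R2 ‖ R3 (parallel, both between nodes 1 and 2) = 1/(1/15 + 1/20000) = 14.99 Ω
  Rs1 = R1 + Rp1 (series, joined only at node 1) = 560 + 14.99 = 575 Ω
R_eq = 575 Ω

Final answer: 575 Ω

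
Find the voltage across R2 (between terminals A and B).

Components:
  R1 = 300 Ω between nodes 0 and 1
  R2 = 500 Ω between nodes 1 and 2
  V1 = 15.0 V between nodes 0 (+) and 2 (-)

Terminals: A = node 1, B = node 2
R1 and R2 are in series across V1 (node 0 → node 1 → node 2), and the output A–B is taken across R2, so this is a voltage divider.
Series current: I = V1/(R1 + R2) = 15/(300 + 500) = 15/800 = 0.01875 A
V_R2 = I × R2 = V1 × R2/(R1 + R2) = 15 × 500/800 = 9.375 V

Final answer: 9.375 V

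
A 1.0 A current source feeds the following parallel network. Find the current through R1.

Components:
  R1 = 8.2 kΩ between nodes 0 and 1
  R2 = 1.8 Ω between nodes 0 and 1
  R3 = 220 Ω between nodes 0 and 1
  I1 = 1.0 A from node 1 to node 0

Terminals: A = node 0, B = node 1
All resistors sit directly between nodes 0 and 1, so they are in parallel and share one voltage V; the full source current 1 A splits among them.
1/R_par = 1/8200 + 1/1.8 + 1/220 = 0.5602 S  =>  R_par = 1.785 Ω
V = I × R_par = 1 × 1.785 = 1.785 V
I_R1 = V/R1 = 1.785/8200 = 0.0002177 A

Final answer: 0.0002177 A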